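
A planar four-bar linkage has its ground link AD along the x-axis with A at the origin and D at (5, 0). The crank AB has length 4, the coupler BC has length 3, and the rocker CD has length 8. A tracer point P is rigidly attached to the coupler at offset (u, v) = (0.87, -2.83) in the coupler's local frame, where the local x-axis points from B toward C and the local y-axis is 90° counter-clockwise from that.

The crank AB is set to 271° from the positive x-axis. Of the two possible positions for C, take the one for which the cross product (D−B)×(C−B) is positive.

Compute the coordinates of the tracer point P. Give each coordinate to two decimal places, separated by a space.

0.64 -1.09

A=(0,0), D=(5.00,0)
B = A + 4.00·(cos271°, sin271°) = (0.0698, -3.9994)
|BD| = 6.3484
circle(B,3.00) ∩ circle(D,8.00): a=-1.1576, h=2.7677
  candidates: C₊=(-2.5728,-2.5793) cross=17.570; C₋=(0.9144,-6.8781) cross=-17.570
  mode + wants cross > 0 → take C=(-2.5728,-2.5793) (cross=17.570)
ex = (C−B)/|BC| = (-0.8809,0.4734); ey = (-0.4734,-0.8809)
P = B + 0.87·ex + -2.83·ey = (0.6431,-1.0947)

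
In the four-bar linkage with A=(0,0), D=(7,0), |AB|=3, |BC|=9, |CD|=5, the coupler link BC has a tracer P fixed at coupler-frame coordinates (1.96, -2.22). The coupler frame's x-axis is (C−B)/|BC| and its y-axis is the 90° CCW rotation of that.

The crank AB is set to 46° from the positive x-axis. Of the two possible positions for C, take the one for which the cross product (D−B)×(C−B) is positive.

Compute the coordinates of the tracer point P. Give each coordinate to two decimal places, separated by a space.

A=(0,0), D=(7.00,0)
B = A + 3.00·(cos46°, sin46°) = (2.0840, 2.1580)
|BD| = 5.3688
circle(B,9.00) ∩ circle(D,5.00): a=7.8997, h=4.3122
  candidates: C₊=(11.0507,2.9312) cross=23.151; C₋=(7.5841,-4.9658) cross=-23.151
  mode + wants cross > 0 → take C=(11.0507,2.9312) (cross=23.151)
ex = (C−B)/|BC| = (0.9963,0.0859); ey = (-0.0859,0.9963)
P = B + 1.96·ex + -2.22·ey = (4.2274,0.1146)

4.23 0.11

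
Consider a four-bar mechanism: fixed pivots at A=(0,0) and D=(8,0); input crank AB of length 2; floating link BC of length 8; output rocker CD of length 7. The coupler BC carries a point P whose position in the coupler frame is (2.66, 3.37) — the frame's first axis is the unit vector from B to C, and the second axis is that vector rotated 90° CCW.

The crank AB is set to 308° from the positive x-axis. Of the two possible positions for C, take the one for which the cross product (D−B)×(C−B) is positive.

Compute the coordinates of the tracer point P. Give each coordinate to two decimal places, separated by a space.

A=(0,0), D=(8.00,0)
B = A + 2.00·(cos308°, sin308°) = (1.2313, -1.5760)
|BD| = 6.9497
circle(B,8.00) ∩ circle(D,7.00): a=4.5540, h=6.5773
  candidates: C₊=(4.1752,5.8626) cross=45.710; C₋=(7.1583,-6.9492) cross=-45.710
  mode + wants cross > 0 → take C=(4.1752,5.8626) (cross=45.710)
ex = (C−B)/|BC| = (0.3680,0.9298); ey = (-0.9298,0.3680)
P = B + 2.66·ex + 3.37·ey = (-0.9234,2.1374)

-0.92 2.14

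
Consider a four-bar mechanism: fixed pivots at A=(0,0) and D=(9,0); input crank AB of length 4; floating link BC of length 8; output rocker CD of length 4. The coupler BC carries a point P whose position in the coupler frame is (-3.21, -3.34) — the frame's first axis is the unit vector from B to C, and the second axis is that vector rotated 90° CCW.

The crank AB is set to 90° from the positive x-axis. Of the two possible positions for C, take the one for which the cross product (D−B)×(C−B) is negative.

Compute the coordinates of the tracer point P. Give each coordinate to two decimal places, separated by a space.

-4.63 4.07

A=(0,0), D=(9.00,0)
B = A + 4.00·(cos90°, sin90°) = (0.0000, 4.0000)
|BD| = 9.8489
circle(B,8.00) ∩ circle(D,4.00): a=7.3613, h=3.1324
  candidates: C₊=(7.9990,3.8727) cross=30.850; C₋=(5.4546,-1.8521) cross=-30.850
  mode - wants cross < 0 → take C=(5.4546,-1.8521) (cross=-30.850)
ex = (C−B)/|BC| = (0.6818,-0.7315); ey = (0.7315,0.6818)
P = B + -3.21·ex + -3.34·ey = (-4.6319,4.0709)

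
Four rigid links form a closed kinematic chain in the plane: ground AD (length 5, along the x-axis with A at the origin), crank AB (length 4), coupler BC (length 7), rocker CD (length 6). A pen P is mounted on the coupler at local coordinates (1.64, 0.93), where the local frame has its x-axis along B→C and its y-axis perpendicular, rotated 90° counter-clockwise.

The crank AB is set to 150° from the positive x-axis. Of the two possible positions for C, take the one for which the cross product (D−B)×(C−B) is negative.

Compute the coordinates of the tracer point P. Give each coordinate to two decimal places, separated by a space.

A=(0,0), D=(5.00,0)
B = A + 4.00·(cos150°, sin150°) = (-3.4641, 2.0000)
|BD| = 8.6972
circle(B,7.00) ∩ circle(D,6.00): a=5.0960, h=4.7991
  candidates: C₊=(2.5989,5.4986) cross=41.738; C₋=(0.3917,-3.8423) cross=-41.738
  mode - wants cross < 0 → take C=(0.3917,-3.8423) (cross=-41.738)
ex = (C−B)/|BC| = (0.5508,-0.8346); ey = (0.8346,0.5508)
P = B + 1.64·ex + 0.93·ey = (-1.7845,1.1435)

-1.78 1.14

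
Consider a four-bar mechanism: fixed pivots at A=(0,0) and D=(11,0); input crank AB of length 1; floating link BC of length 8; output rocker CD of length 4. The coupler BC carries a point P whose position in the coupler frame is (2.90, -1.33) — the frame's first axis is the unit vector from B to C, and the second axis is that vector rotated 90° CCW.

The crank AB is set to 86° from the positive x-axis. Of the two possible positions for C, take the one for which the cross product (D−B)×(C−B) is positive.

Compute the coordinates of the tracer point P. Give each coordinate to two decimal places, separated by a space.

3.17 0.26

A=(0,0), D=(11.00,0)
B = A + 1.00·(cos86°, sin86°) = (0.0698, 0.9976)
|BD| = 10.9757
circle(B,8.00) ∩ circle(D,4.00): a=7.6745, h=2.2588
  candidates: C₊=(7.9178,2.5495) cross=24.792; C₋=(7.5072,-1.9494) cross=-24.792
  mode + wants cross > 0 → take C=(7.9178,2.5495) (cross=24.792)
ex = (C−B)/|BC| = (0.9810,0.1940); ey = (-0.1940,0.9810)
P = B + 2.90·ex + -1.33·ey = (3.1727,0.2554)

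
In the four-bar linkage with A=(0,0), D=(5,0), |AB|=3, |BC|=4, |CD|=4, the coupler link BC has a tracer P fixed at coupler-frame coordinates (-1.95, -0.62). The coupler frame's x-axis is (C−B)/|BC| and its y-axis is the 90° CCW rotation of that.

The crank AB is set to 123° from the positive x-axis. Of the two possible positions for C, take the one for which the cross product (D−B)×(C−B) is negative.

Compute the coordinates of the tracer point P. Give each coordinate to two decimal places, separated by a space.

A=(0,0), D=(5.00,0)
B = A + 3.00·(cos123°, sin123°) = (-1.6339, 2.5160)
|BD| = 7.0950
circle(B,4.00) ∩ circle(D,4.00): a=3.5475, h=1.8480
  candidates: C₊=(2.3384,2.9859) cross=13.112; C₋=(1.0277,-0.4699) cross=-13.112
  mode - wants cross < 0 → take C=(1.0277,-0.4699) (cross=-13.112)
ex = (C−B)/|BC| = (0.6654,-0.7465); ey = (0.7465,0.6654)
P = B + -1.95·ex + -0.62·ey = (-3.3943,3.5591)

-3.39 3.56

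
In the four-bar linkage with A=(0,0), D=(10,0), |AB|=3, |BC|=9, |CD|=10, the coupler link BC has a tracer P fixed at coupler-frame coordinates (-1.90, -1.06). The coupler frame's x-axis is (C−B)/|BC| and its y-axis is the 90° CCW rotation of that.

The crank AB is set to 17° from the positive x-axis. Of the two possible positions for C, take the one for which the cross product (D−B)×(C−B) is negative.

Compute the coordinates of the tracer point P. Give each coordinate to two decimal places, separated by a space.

1.57 2.62

A=(0,0), D=(10.00,0)
B = A + 3.00·(cos17°, sin17°) = (2.8689, 0.8771)
|BD| = 7.1848
circle(B,9.00) ∩ circle(D,10.00): a=2.2702, h=8.7090
  candidates: C₊=(6.1853,9.2438) cross=62.572; C₋=(4.0589,-8.0439) cross=-62.572
  mode - wants cross < 0 → take C=(4.0589,-8.0439) (cross=-62.572)
ex = (C−B)/|BC| = (0.1322,-0.9912); ey = (0.9912,0.1322)
P = B + -1.90·ex + -1.06·ey = (1.5670,2.6203)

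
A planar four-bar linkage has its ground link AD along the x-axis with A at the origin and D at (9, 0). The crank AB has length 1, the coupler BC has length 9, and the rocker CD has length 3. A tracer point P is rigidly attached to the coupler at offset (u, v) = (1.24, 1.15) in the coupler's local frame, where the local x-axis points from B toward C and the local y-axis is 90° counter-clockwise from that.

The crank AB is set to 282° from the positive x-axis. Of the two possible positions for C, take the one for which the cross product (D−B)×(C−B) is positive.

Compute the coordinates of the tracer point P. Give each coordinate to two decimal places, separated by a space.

0.83 0.60

A=(0,0), D=(9.00,0)
B = A + 1.00·(cos282°, sin282°) = (0.2079, -0.9781)
|BD| = 8.8463
circle(B,9.00) ∩ circle(D,3.00): a=8.4926, h=2.9791
  candidates: C₊=(8.3191,2.9217) cross=26.354; C₋=(8.9779,-2.9999) cross=-26.354
  mode + wants cross > 0 → take C=(8.3191,2.9217) (cross=26.354)
ex = (C−B)/|BC| = (0.9012,0.4333); ey = (-0.4333,0.9012)
P = B + 1.24·ex + 1.15·ey = (0.8271,0.5956)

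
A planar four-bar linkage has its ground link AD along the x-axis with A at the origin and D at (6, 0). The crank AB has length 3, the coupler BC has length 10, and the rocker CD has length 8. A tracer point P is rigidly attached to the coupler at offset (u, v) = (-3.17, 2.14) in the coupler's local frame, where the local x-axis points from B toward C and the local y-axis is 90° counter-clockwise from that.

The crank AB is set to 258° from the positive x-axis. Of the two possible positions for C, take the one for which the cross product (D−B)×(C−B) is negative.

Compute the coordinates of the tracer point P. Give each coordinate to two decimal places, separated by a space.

-2.39 0.46

A=(0,0), D=(6.00,0)
B = A + 3.00·(cos258°, sin258°) = (-0.6237, -2.9344)
|BD| = 7.2446
circle(B,10.00) ∩ circle(D,8.00): a=6.1069, h=7.9187
  candidates: C₊=(1.7523,6.7792) cross=57.368; C₋=(8.1672,-7.7008) cross=-57.368
  mode - wants cross < 0 → take C=(8.1672,-7.7008) (cross=-57.368)
ex = (C−B)/|BC| = (0.8791,-0.4766); ey = (0.4766,0.8791)
P = B + -3.17·ex + 2.14·ey = (-2.3905,0.4578)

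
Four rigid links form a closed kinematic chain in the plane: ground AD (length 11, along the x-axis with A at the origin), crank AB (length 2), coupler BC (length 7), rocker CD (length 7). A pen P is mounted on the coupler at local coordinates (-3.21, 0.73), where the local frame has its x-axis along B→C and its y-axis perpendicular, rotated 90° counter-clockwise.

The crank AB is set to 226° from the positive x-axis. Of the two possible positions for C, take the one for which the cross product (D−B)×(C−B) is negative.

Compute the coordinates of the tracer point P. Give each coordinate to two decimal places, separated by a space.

-4.14 0.36

A=(0,0), D=(11.00,0)
B = A + 2.00·(cos226°, sin226°) = (-1.3893, -1.4387)
|BD| = 12.4726
circle(B,7.00) ∩ circle(D,7.00): a=6.2363, h=3.1794
  candidates: C₊=(4.4386,2.4389) cross=39.656; C₋=(5.1721,-3.8775) cross=-39.656
  mode - wants cross < 0 → take C=(5.1721,-3.8775) (cross=-39.656)
ex = (C−B)/|BC| = (0.9373,-0.3484); ey = (0.3484,0.9373)
P = B + -3.21·ex + 0.73·ey = (-4.1438,0.3640)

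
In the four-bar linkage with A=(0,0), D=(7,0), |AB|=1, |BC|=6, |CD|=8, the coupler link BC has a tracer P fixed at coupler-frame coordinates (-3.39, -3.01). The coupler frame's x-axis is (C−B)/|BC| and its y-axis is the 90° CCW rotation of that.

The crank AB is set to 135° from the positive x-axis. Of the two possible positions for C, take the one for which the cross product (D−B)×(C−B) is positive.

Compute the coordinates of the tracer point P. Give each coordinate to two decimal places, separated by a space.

A=(0,0), D=(7.00,0)
B = A + 1.00·(cos135°, sin135°) = (-0.7071, 0.7071)
|BD| = 7.7395
circle(B,6.00) ∩ circle(D,8.00): a=2.0608, h=5.6350
  candidates: C₊=(1.8599,6.1302) cross=43.612; C₋=(0.8303,-5.0926) cross=-43.612
  mode + wants cross > 0 → take C=(1.8599,6.1302) (cross=43.612)
ex = (C−B)/|BC| = (0.4278,0.9039); ey = (-0.9039,0.4278)
P = B + -3.39·ex + -3.01·ey = (0.5631,-3.6448)

0.56 -3.64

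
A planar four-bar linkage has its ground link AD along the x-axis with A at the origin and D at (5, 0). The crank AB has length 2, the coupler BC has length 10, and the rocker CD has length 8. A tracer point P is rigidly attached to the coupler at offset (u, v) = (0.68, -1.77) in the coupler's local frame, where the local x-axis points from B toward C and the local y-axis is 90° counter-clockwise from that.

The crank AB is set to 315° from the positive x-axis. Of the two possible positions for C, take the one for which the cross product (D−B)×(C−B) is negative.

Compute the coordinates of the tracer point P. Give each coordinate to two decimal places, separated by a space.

1.21 -3.30

A=(0,0), D=(5.00,0)
B = A + 2.00·(cos315°, sin315°) = (1.4142, -1.4142)
|BD| = 3.8546
circle(B,10.00) ∩ circle(D,8.00): a=6.5971, h=7.5152
  candidates: C₊=(4.7939,7.9973) cross=28.968; C₋=(10.3085,-5.9850) cross=-28.968
  mode - wants cross < 0 → take C=(10.3085,-5.9850) (cross=-28.968)
ex = (C−B)/|BC| = (0.8894,-0.4571); ey = (0.4571,0.8894)
P = B + 0.68·ex + -1.77·ey = (1.2100,-3.2993)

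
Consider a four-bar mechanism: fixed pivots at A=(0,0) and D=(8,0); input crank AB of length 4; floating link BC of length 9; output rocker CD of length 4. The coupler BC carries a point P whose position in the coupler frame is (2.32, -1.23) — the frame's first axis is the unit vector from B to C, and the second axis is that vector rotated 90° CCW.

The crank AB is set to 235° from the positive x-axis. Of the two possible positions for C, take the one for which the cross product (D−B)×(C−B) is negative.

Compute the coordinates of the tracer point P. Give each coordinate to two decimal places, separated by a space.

A=(0,0), D=(8.00,0)
B = A + 4.00·(cos235°, sin235°) = (-2.2943, -3.2766)
|BD| = 10.8032
circle(B,9.00) ∩ circle(D,4.00): a=8.4100, h=3.2051
  candidates: C₊=(4.7474,2.3282) cross=34.625; C₋=(6.6916,-3.7800) cross=-34.625
  mode - wants cross < 0 → take C=(6.6916,-3.7800) (cross=-34.625)
ex = (C−B)/|BC| = (0.9984,-0.0559); ey = (0.0559,0.9984)
P = B + 2.32·ex + -1.23·ey = (-0.0467,-4.6344)

-0.05 -4.63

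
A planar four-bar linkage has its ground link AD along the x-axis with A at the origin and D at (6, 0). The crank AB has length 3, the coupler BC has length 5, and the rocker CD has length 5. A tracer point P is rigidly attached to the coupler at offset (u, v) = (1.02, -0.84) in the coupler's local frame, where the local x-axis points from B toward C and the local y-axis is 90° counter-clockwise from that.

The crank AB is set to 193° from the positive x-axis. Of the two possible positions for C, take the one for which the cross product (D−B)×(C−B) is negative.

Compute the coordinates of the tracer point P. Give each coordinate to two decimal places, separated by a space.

A=(0,0), D=(6.00,0)
B = A + 3.00·(cos193°, sin193°) = (-2.9231, -0.6749)
|BD| = 8.9486
circle(B,5.00) ∩ circle(D,5.00): a=4.4743, h=2.2317
  candidates: C₊=(1.3701,1.8880) cross=19.971; C₋=(1.7068,-2.5628) cross=-19.971
  mode - wants cross < 0 → take C=(1.7068,-2.5628) (cross=-19.971)
ex = (C−B)/|BC| = (0.9260,-0.3776); ey = (0.3776,0.9260)
P = B + 1.02·ex + -0.84·ey = (-2.2958,-1.8378)

-2.30 -1.84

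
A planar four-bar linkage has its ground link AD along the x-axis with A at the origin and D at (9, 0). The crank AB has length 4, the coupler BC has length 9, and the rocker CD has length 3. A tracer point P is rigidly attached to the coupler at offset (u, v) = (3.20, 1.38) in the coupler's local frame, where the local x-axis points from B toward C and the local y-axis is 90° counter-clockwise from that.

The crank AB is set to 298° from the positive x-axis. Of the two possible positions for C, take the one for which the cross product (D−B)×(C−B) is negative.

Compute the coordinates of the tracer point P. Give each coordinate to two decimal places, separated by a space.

A=(0,0), D=(9.00,0)
B = A + 4.00·(cos298°, sin298°) = (1.8779, -3.5318)
|BD| = 7.9497
circle(B,9.00) ∩ circle(D,3.00): a=8.5033, h=2.9485
  candidates: C₊=(8.1861,2.8875) cross=23.440; C₋=(10.8059,-2.3956) cross=-23.440
  mode - wants cross < 0 → take C=(10.8059,-2.3956) (cross=-23.440)
ex = (C−B)/|BC| = (0.9920,0.1262); ey = (-0.1262,0.9920)
P = B + 3.20·ex + 1.38·ey = (4.8781,-1.7588)

4.88 -1.76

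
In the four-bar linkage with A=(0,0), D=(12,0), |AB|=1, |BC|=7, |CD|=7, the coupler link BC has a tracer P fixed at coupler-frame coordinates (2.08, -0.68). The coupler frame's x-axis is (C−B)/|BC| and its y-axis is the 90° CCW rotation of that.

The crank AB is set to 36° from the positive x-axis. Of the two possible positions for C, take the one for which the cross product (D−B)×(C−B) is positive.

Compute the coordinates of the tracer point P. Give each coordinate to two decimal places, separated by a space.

2.92 1.18

A=(0,0), D=(12.00,0)
B = A + 1.00·(cos36°, sin36°) = (0.8090, 0.5878)
|BD| = 11.2064
circle(B,7.00) ∩ circle(D,7.00): a=5.6032, h=4.1957
  candidates: C₊=(6.6246,4.4838) cross=47.019; C₋=(6.1844,-3.8961) cross=-47.019
  mode + wants cross > 0 → take C=(6.6246,4.4838) (cross=47.019)
ex = (C−B)/|BC| = (0.8308,0.5566); ey = (-0.5566,0.8308)
P = B + 2.08·ex + -0.68·ey = (2.9155,1.1805)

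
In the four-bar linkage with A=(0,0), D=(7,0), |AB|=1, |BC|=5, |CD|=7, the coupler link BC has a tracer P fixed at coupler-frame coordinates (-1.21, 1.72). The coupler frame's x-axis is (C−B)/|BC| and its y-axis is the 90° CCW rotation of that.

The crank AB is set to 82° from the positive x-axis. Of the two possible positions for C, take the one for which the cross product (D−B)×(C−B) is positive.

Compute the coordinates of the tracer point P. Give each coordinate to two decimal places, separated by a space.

A=(0,0), D=(7.00,0)
B = A + 1.00·(cos82°, sin82°) = (0.1392, 0.9903)
|BD| = 6.9319
circle(B,5.00) ∩ circle(D,7.00): a=1.7348, h=4.6894
  candidates: C₊=(2.5261,5.3837) cross=32.506; C₋=(1.1863,-3.8989) cross=-32.506
  mode + wants cross > 0 → take C=(2.5261,5.3837) (cross=32.506)
ex = (C−B)/|BC| = (0.4774,0.8787); ey = (-0.8787,0.4774)
P = B + -1.21·ex + 1.72·ey = (-1.9498,0.7482)

-1.95 0.75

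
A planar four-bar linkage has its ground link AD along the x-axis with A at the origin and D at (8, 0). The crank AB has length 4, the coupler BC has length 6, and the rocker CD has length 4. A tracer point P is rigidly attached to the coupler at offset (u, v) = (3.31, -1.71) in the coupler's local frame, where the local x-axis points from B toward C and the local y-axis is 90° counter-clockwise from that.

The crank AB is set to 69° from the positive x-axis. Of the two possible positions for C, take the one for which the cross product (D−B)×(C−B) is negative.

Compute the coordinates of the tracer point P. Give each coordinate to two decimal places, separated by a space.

A=(0,0), D=(8.00,0)
B = A + 4.00·(cos69°, sin69°) = (1.4335, 3.7343)
|BD| = 7.5541
circle(B,6.00) ∩ circle(D,4.00): a=5.1008, h=3.1593
  candidates: C₊=(7.4293,3.9591) cross=23.866; C₋=(4.3057,-1.5336) cross=-23.866
  mode - wants cross < 0 → take C=(4.3057,-1.5336) (cross=-23.866)
ex = (C−B)/|BC| = (0.4787,-0.8780); ey = (0.8780,0.4787)
P = B + 3.31·ex + -1.71·ey = (1.5166,0.0096)

1.52 0.01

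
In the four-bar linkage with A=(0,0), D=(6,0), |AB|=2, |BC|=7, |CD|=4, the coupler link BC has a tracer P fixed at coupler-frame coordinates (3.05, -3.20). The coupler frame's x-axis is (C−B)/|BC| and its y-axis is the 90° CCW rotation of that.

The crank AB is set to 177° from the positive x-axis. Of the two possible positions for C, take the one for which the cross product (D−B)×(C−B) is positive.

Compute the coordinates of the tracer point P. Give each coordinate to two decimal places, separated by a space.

2.23 -1.20

A=(0,0), D=(6.00,0)
B = A + 2.00·(cos177°, sin177°) = (-1.9973, 0.1047)
|BD| = 7.9979
circle(B,7.00) ∩ circle(D,4.00): a=6.0620, h=3.5003
  candidates: C₊=(4.1100,3.5253) cross=27.995; C₋=(4.0184,-3.4747) cross=-27.995
  mode + wants cross > 0 → take C=(4.1100,3.5253) (cross=27.995)
ex = (C−B)/|BC| = (0.8725,0.4887); ey = (-0.4887,0.8725)
P = B + 3.05·ex + -3.20·ey = (2.2275,-1.1968)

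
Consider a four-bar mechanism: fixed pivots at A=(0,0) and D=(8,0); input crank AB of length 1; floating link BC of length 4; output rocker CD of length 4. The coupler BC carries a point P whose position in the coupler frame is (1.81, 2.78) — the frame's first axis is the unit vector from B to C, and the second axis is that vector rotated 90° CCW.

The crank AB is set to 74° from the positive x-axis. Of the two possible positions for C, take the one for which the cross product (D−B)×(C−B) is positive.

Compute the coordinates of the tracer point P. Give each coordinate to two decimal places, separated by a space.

A=(0,0), D=(8.00,0)
B = A + 1.00·(cos74°, sin74°) = (0.2756, 0.9613)
|BD| = 7.7839
circle(B,4.00) ∩ circle(D,4.00): a=3.8920, h=0.9233
  candidates: C₊=(4.2518,1.3969) cross=7.187; C₋=(4.0238,-0.4356) cross=-7.187
  mode + wants cross > 0 → take C=(4.2518,1.3969) (cross=7.187)
ex = (C−B)/|BC| = (0.9941,0.1089); ey = (-0.1089,0.9941)
P = B + 1.81·ex + 2.78·ey = (1.7721,3.9219)

1.77 3.92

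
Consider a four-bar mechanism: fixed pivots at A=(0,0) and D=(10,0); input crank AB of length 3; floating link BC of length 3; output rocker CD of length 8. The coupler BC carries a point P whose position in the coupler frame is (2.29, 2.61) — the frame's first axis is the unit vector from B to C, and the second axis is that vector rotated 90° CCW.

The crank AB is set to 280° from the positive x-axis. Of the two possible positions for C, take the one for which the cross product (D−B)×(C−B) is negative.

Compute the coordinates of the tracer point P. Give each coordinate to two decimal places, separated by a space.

A=(0,0), D=(10.00,0)
B = A + 3.00·(cos280°, sin280°) = (0.5209, -2.9544)
|BD| = 9.9288
circle(B,3.00) ∩ circle(D,8.00): a=2.1947, h=2.0453
  candidates: C₊=(2.0076,-0.3487) cross=20.308; C₋=(3.2248,-4.2541) cross=-20.308
  mode - wants cross < 0 → take C=(3.2248,-4.2541) (cross=-20.308)
ex = (C−B)/|BC| = (0.9013,-0.4332); ey = (0.4332,0.9013)
P = B + 2.29·ex + 2.61·ey = (3.7156,-1.5941)

3.72 -1.59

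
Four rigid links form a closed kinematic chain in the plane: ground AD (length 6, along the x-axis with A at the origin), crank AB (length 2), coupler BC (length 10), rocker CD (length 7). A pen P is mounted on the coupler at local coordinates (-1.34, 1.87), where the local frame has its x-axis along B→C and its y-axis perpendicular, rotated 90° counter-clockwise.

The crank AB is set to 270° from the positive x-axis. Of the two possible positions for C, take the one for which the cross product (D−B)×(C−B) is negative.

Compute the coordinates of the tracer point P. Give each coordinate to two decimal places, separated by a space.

-0.40 0.27

A=(0,0), D=(6.00,0)
B = A + 2.00·(cos270°, sin270°) = (-0.0000, -2.0000)
|BD| = 6.3246
circle(B,10.00) ∩ circle(D,7.00): a=7.1942, h=6.9458
  candidates: C₊=(4.6286,6.8643) cross=43.929; C₋=(9.0214,-6.3143) cross=-43.929
  mode - wants cross < 0 → take C=(9.0214,-6.3143) (cross=-43.929)
ex = (C−B)/|BC| = (0.9021,-0.4314); ey = (0.4314,0.9021)
P = B + -1.34·ex + 1.87·ey = (-0.4021,0.2651)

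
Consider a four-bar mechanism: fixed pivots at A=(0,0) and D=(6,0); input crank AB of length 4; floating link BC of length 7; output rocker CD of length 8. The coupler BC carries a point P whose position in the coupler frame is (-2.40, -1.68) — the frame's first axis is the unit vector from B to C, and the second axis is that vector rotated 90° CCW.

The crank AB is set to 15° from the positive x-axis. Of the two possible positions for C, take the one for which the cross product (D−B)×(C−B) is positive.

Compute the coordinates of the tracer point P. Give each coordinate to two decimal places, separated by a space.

A=(0,0), D=(6.00,0)
B = A + 4.00·(cos15°, sin15°) = (3.8637, 1.0353)
|BD| = 2.3739
circle(B,7.00) ∩ circle(D,8.00): a=-1.9723, h=6.7164
  candidates: C₊=(5.0178,7.9395) cross=15.944; C₋=(-0.8402,-4.1486) cross=-15.944
  mode + wants cross > 0 → take C=(5.0178,7.9395) (cross=15.944)
ex = (C−B)/|BC| = (0.1649,0.9863); ey = (-0.9863,0.1649)
P = B + -2.40·ex + -1.68·ey = (5.1250,-1.6089)

5.13 -1.61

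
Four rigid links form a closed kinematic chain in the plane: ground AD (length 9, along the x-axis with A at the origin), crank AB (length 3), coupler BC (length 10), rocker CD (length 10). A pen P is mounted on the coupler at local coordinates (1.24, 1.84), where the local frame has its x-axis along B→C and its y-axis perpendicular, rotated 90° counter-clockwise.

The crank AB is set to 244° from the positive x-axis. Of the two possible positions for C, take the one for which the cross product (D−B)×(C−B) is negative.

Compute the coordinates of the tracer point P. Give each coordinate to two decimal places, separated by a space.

0.85 -2.20

A=(0,0), D=(9.00,0)
B = A + 3.00·(cos244°, sin244°) = (-1.3151, -2.6964)
|BD| = 10.6617
circle(B,10.00) ∩ circle(D,10.00): a=5.3309, h=8.4606
  candidates: C₊=(1.7027,6.8374) cross=90.205; C₋=(5.9822,-9.5338) cross=-90.205
  mode - wants cross < 0 → take C=(5.9822,-9.5338) (cross=-90.205)
ex = (C−B)/|BC| = (0.7297,-0.6837); ey = (0.6837,0.7297)
P = B + 1.24·ex + 1.84·ey = (0.8478,-2.2015)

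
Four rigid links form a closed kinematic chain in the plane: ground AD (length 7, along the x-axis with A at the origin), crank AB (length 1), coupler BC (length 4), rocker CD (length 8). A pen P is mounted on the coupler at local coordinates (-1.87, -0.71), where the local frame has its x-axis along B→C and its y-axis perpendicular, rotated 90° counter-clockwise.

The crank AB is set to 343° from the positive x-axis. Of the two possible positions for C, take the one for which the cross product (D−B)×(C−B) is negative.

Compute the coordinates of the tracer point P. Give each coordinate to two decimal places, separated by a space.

A=(0,0), D=(7.00,0)
B = A + 1.00·(cos343°, sin343°) = (0.9563, -0.2924)
|BD| = 6.0508
circle(B,4.00) ∩ circle(D,8.00): a=-0.9411, h=3.8877
  candidates: C₊=(-0.1715,3.5453) cross=23.524; C₋=(0.2042,-4.2210) cross=-23.524
  mode - wants cross < 0 → take C=(0.2042,-4.2210) (cross=-23.524)
ex = (C−B)/|BC| = (-0.1880,-0.9822); ey = (0.9822,-0.1880)
P = B + -1.87·ex + -0.71·ey = (0.6106,1.6778)

0.61 1.68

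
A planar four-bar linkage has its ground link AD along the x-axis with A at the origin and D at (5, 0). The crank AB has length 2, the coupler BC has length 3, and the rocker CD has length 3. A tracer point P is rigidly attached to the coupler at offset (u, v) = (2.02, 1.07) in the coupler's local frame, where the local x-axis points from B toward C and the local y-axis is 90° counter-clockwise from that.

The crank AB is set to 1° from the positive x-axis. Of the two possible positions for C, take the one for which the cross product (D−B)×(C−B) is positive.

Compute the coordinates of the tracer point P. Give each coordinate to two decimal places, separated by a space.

A=(0,0), D=(5.00,0)
B = A + 2.00·(cos1°, sin1°) = (1.9997, 0.0349)
|BD| = 3.0005
circle(B,3.00) ∩ circle(D,3.00): a=1.5003, h=2.5979
  candidates: C₊=(3.5301,2.6152) cross=7.795; C₋=(3.4696,-2.5803) cross=-7.795
  mode + wants cross > 0 → take C=(3.5301,2.6152) (cross=7.795)
ex = (C−B)/|BC| = (0.5101,0.8601); ey = (-0.8601,0.5101)
P = B + 2.02·ex + 1.07·ey = (2.1098,2.3181)

2.11 2.32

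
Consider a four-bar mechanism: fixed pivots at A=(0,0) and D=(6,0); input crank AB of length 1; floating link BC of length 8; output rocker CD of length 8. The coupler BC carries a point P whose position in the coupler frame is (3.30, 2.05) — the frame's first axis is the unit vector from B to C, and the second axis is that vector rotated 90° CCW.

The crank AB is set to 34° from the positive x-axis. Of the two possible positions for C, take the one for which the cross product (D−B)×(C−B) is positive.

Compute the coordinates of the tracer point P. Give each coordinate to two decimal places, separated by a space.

0.38 4.42

A=(0,0), D=(6.00,0)
B = A + 1.00·(cos34°, sin34°) = (0.8290, 0.5592)
|BD| = 5.2011
circle(B,8.00) ∩ circle(D,8.00): a=2.6006, h=7.5655
  candidates: C₊=(4.2279,7.8013) cross=39.349; C₋=(2.6011,-7.2421) cross=-39.349
  mode + wants cross > 0 → take C=(4.2279,7.8013) (cross=39.349)
ex = (C−B)/|BC| = (0.4249,0.9053); ey = (-0.9053,0.4249)
P = B + 3.30·ex + 2.05·ey = (0.3753,4.4175)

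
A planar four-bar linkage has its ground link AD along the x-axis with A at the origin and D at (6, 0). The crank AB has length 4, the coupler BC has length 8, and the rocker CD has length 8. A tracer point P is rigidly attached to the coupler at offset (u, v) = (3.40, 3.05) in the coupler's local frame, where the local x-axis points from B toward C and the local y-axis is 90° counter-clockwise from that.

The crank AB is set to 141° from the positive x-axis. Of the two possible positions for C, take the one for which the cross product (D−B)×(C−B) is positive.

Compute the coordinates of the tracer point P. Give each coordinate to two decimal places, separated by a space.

-2.33 7.02

A=(0,0), D=(6.00,0)
B = A + 4.00·(cos141°, sin141°) = (-3.1086, 2.5173)
|BD| = 9.4500
circle(B,8.00) ∩ circle(D,8.00): a=4.7250, h=6.4556
  candidates: C₊=(3.1653,7.4810) cross=61.005; C₋=(-0.2739,-4.9637) cross=-61.005
  mode + wants cross > 0 → take C=(3.1653,7.4810) (cross=61.005)
ex = (C−B)/|BC| = (0.7842,0.6205); ey = (-0.6205,0.7842)
P = B + 3.40·ex + 3.05·ey = (-2.3346,7.0188)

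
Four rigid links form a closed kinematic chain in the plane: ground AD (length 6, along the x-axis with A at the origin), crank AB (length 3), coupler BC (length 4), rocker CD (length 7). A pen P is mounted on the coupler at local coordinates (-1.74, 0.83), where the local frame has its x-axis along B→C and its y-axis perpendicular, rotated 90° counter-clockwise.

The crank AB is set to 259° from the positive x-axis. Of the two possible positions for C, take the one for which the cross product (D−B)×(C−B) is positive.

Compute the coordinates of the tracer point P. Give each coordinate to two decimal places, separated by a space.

-1.25 -4.75

A=(0,0), D=(6.00,0)
B = A + 3.00·(cos259°, sin259°) = (-0.5724, -2.9449)
|BD| = 7.2020
circle(B,4.00) ∩ circle(D,7.00): a=1.3100, h=3.7794
  candidates: C₊=(-0.9223,1.0398) cross=27.219; C₋=(2.1684,-5.8582) cross=-27.219
  mode + wants cross > 0 → take C=(-0.9223,1.0398) (cross=27.219)
ex = (C−B)/|BC| = (-0.0875,0.9962); ey = (-0.9962,-0.0875)
P = B + -1.74·ex + 0.83·ey = (-1.2470,-4.7508)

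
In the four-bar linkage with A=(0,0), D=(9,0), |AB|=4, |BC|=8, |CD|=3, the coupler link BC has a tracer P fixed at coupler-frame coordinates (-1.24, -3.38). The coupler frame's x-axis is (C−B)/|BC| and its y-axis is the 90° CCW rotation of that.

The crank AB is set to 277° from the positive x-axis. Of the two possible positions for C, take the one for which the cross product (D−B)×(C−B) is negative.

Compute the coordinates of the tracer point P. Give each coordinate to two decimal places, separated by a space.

-0.31 -7.48

A=(0,0), D=(9.00,0)
B = A + 4.00·(cos277°, sin277°) = (0.4875, -3.9702)
|BD| = 9.3928
circle(B,8.00) ∩ circle(D,3.00): a=7.6242, h=2.4232
  candidates: C₊=(6.3729,1.4485) cross=22.761; C₋=(8.4213,-2.9437) cross=-22.761
  mode - wants cross < 0 → take C=(8.4213,-2.9437) (cross=-22.761)
ex = (C−B)/|BC| = (0.9917,0.1283); ey = (-0.1283,0.9917)
P = B + -1.24·ex + -3.38·ey = (-0.3086,-7.4814)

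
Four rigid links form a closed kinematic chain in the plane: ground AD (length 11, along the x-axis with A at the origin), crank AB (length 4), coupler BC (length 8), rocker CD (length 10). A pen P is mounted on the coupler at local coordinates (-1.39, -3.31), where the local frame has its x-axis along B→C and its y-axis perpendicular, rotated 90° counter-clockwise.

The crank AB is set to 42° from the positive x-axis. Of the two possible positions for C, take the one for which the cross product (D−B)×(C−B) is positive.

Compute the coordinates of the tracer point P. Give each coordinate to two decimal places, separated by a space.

A=(0,0), D=(11.00,0)
B = A + 4.00·(cos42°, sin42°) = (2.9726, 2.6765)
|BD| = 8.4619
circle(B,8.00) ∩ circle(D,10.00): a=2.1037, h=7.7184
  candidates: C₊=(7.4097,9.3333) cross=65.312; C₋=(2.5269,-5.3111) cross=-65.312
  mode + wants cross > 0 → take C=(7.4097,9.3333) (cross=65.312)
ex = (C−B)/|BC| = (0.5546,0.8321); ey = (-0.8321,0.5546)
P = B + -1.39·ex + -3.31·ey = (4.9559,-0.3159)

4.96 -0.32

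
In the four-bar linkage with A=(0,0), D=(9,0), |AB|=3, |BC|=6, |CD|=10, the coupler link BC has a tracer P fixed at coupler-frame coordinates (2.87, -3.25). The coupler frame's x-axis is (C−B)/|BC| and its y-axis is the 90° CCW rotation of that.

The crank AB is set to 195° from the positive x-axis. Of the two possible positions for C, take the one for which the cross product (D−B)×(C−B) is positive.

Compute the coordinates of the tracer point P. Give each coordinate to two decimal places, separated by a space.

1.34 0.13

A=(0,0), D=(9.00,0)
B = A + 3.00·(cos195°, sin195°) = (-2.8978, -0.7765)
|BD| = 11.9231
circle(B,6.00) ∩ circle(D,10.00): a=3.2777, h=5.0256
  candidates: C₊=(0.0457,4.4519) cross=59.921; C₋=(0.7002,-5.5780) cross=-59.921
  mode + wants cross > 0 → take C=(0.0457,4.4519) (cross=59.921)
ex = (C−B)/|BC| = (0.4906,0.8714); ey = (-0.8714,0.4906)
P = B + 2.87·ex + -3.25·ey = (1.3422,0.1301)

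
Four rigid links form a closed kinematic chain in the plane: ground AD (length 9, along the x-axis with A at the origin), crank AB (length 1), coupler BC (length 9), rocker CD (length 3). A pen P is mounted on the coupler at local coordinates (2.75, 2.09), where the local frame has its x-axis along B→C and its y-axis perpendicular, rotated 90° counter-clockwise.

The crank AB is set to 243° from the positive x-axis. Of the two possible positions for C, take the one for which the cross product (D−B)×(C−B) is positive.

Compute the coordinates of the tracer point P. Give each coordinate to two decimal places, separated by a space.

1.22 2.13

A=(0,0), D=(9.00,0)
B = A + 1.00·(cos243°, sin243°) = (-0.4540, -0.8910)
|BD| = 9.4959
circle(B,9.00) ∩ circle(D,3.00): a=8.5391, h=2.8433
  candidates: C₊=(7.7806,2.7410) cross=27.000; C₋=(8.3142,-2.9206) cross=-27.000
  mode + wants cross > 0 → take C=(7.7806,2.7410) (cross=27.000)
ex = (C−B)/|BC| = (0.9150,0.4036); ey = (-0.4036,0.9150)
P = B + 2.75·ex + 2.09·ey = (1.2187,2.1310)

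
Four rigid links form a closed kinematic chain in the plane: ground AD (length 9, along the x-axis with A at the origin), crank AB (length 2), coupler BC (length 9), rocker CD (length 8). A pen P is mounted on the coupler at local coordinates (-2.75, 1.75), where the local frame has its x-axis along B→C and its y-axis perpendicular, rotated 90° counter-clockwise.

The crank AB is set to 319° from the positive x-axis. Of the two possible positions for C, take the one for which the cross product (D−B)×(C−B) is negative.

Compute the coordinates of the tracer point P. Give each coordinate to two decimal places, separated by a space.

0.91 1.89

A=(0,0), D=(9.00,0)
B = A + 2.00·(cos319°, sin319°) = (1.5094, -1.3121)
|BD| = 7.6046
circle(B,9.00) ∩ circle(D,8.00): a=4.9201, h=7.5361
  candidates: C₊=(5.0554,6.9599) cross=57.309; C₋=(7.6560,-7.8863) cross=-57.309
  mode - wants cross < 0 → take C=(7.6560,-7.8863) (cross=-57.309)
ex = (C−B)/|BC| = (0.6830,-0.7305); ey = (0.7305,0.6830)
P = B + -2.75·ex + 1.75·ey = (0.9096,1.8918)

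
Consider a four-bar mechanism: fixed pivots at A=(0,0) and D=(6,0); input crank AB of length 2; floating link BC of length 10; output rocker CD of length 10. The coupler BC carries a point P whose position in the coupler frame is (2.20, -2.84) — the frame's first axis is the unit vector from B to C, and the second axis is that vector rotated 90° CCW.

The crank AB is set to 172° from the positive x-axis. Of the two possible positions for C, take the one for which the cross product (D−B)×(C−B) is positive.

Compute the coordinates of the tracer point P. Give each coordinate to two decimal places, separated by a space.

1.53 1.04

A=(0,0), D=(6.00,0)
B = A + 2.00·(cos172°, sin172°) = (-1.9805, 0.2783)
|BD| = 7.9854
circle(B,10.00) ∩ circle(D,10.00): a=3.9927, h=9.1683
  candidates: C₊=(2.3293,9.3019) cross=73.213; C₋=(1.6902,-9.0236) cross=-73.213
  mode + wants cross > 0 → take C=(2.3293,9.3019) (cross=73.213)
ex = (C−B)/|BC| = (0.4310,0.9024); ey = (-0.9024,0.4310)
P = B + 2.20·ex + -2.84·ey = (1.5303,1.0395)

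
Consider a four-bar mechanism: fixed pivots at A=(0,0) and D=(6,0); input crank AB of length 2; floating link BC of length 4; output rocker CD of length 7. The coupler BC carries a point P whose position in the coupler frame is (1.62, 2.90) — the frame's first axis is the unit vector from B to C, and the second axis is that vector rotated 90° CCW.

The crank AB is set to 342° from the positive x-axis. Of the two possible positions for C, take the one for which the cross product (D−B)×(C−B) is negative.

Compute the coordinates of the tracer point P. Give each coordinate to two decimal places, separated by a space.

A=(0,0), D=(6.00,0)
B = A + 2.00·(cos342°, sin342°) = (1.9021, -0.6180)
|BD| = 4.1442
circle(B,4.00) ∩ circle(D,7.00): a=-1.9093, h=3.5149
  candidates: C₊=(-0.5100,2.5728) cross=14.567; C₋=(0.5383,-4.3784) cross=-14.567
  mode - wants cross < 0 → take C=(0.5383,-4.3784) (cross=-14.567)
ex = (C−B)/|BC| = (-0.3409,-0.9401); ey = (0.9401,-0.3409)
P = B + 1.62·ex + 2.90·ey = (4.0760,-3.1297)

4.08 -3.13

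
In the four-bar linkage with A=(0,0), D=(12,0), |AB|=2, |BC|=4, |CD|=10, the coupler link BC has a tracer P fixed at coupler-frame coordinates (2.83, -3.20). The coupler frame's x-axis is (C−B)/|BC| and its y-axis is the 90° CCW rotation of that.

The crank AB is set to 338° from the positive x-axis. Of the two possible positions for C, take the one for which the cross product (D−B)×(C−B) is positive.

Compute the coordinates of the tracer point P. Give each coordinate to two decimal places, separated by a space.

5.48 1.51

A=(0,0), D=(12.00,0)
B = A + 2.00·(cos338°, sin338°) = (1.8544, -0.7492)
|BD| = 10.1733
circle(B,4.00) ∩ circle(D,10.00): a=0.9582, h=3.8835
  candidates: C₊=(2.5239,3.1944) cross=39.508; C₋=(3.0959,-4.5517) cross=-39.508
  mode + wants cross > 0 → take C=(2.5239,3.1944) (cross=39.508)
ex = (C−B)/|BC| = (0.1674,0.9859); ey = (-0.9859,0.1674)
P = B + 2.83·ex + -3.20·ey = (5.4829,1.5052)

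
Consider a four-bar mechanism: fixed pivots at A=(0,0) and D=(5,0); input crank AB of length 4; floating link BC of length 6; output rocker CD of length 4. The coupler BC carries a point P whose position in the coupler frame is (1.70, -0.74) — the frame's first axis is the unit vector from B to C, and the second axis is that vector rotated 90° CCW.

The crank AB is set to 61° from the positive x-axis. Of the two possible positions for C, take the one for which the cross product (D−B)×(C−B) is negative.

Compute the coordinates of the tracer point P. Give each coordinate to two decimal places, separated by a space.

1.18 1.81

A=(0,0), D=(5.00,0)
B = A + 4.00·(cos61°, sin61°) = (1.9392, 3.4985)
|BD| = 4.6484
circle(B,6.00) ∩ circle(D,4.00): a=4.4755, h=3.9963
  candidates: C₊=(7.8938,2.7615) cross=18.576; C₋=(1.8785,-2.5012) cross=-18.576
  mode - wants cross < 0 → take C=(1.8785,-2.5012) (cross=-18.576)
ex = (C−B)/|BC| = (-0.0101,-0.9999); ey = (0.9999,-0.0101)
P = B + 1.70·ex + -0.74·ey = (1.1821,1.8061)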